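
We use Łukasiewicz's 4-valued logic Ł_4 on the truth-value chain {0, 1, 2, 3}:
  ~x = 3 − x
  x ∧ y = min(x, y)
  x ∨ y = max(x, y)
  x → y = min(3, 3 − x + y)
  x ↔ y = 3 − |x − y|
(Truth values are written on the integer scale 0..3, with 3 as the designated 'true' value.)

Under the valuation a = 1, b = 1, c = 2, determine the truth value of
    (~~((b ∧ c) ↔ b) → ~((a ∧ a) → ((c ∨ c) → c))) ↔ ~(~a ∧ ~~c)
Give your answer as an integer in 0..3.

2

b ∧ c = 1 ∧ 2 = 1
(b ∧ c) ↔ b = 1 ↔ 1 = 3
~((b ∧ c) ↔ b) = ~3 = 0
~~((b ∧ c) ↔ b) = ~0 = 3
a ∧ a = 1 ∧ 1 = 1
c ∨ c = 2 ∨ 2 = 2
(c ∨ c) → c = 2 → 2 = 3
(a ∧ a) → ((c ∨ c) → c) = 1 → 3 = 3
~((a ∧ a) → ((c ∨ c) → c)) = ~3 = 0
~~((b ∧ c) ↔ b) → ~((a ∧ a) → ((c ∨ c) → c)) = 3 → 0 = 0
~a = ~1 = 2
~c = ~2 = 1
~~c = ~1 = 2
~a ∧ ~~c = 2 ∧ 2 = 2
~(~a ∧ ~~c) = ~2 = 1
(~~((b ∧ c) ↔ b) → ~((a ∧ a) → ((c ∨ c) → c))) ↔ ~(~a ∧ ~~c) = 0 ↔ 1 = 2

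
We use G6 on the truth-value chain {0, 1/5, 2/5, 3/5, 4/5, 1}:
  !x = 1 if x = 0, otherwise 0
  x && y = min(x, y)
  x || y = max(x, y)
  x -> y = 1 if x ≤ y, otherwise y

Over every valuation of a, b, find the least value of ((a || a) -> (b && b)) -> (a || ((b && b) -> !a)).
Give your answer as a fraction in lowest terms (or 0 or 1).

Take a = 1/5, b = 1/5:
a || a = 1/5 || 1/5 = 1/5
b && b = 1/5 && 1/5 = 1/5
(a || a) -> (b && b) = 1/5 -> 1/5 = 1
b && b = 1/5 && 1/5 = 1/5
!a = !1/5 = 0
(b && b) -> !a = 1/5 -> 0 = 0
a || ((b && b) -> !a) = 1/5 || 0 = 1/5
((a || a) -> (b && b)) -> (a || ((b && b) -> !a)) = 1 -> 1/5 = 1/5
No assignment yields a value below 1/5, so this is the minimum.

1/5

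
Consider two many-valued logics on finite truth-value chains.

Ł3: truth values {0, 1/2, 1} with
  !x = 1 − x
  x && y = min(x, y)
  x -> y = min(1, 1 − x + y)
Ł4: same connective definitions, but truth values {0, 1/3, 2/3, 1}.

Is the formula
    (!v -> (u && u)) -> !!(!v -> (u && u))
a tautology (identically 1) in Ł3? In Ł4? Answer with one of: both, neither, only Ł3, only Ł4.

both

In Ł3: every assignment gives 1 — tautology.
In Ł4: every assignment gives 1 — tautology.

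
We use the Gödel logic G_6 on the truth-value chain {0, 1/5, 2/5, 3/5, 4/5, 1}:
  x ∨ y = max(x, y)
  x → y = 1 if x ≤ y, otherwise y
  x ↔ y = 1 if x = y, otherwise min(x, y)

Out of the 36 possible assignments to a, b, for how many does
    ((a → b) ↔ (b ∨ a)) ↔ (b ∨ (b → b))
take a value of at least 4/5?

value 1: 6 assignments (counts)
value 4/5: 6 assignments (counts)
value 3/5: 6 assignments
value 2/5: 6 assignments
value 1/5: 6 assignments
value 0: 6 assignments
So 12 of the 36 assignments meet the threshold.

12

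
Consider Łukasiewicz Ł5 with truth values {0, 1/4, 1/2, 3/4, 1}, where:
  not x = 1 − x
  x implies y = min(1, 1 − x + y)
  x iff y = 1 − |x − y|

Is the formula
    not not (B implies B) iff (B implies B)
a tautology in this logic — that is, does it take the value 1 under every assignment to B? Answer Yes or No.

B = 0 ↦ 1
B = 1/4 ↦ 1
B = 1/2 ↦ 1
B = 3/4 ↦ 1
B = 1 ↦ 1
Every assignment gives a value ≥ 1.

Yes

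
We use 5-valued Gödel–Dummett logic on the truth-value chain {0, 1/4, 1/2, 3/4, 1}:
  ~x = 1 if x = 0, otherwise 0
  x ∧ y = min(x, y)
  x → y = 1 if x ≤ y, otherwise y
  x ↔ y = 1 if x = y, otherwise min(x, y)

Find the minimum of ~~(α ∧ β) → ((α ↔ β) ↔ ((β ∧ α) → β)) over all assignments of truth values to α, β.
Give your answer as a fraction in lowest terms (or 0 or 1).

1/4

Take α = 1/4, β = 1/2:
α ∧ β = 1/4 ∧ 1/2 = 1/4
~(α ∧ β) = ~1/4 = 0
~~(α ∧ β) = ~0 = 1
α ↔ β = 1/4 ↔ 1/2 = 1/4
β ∧ α = 1/2 ∧ 1/4 = 1/4
(β ∧ α) → β = 1/4 → 1/2 = 1
(α ↔ β) ↔ ((β ∧ α) → β) = 1/4 ↔ 1 = 1/4
~~(α ∧ β) → ((α ↔ β) ↔ ((β ∧ α) → β)) = 1 → 1/4 = 1/4
No assignment yields a value below 1/4, so this is the minimum.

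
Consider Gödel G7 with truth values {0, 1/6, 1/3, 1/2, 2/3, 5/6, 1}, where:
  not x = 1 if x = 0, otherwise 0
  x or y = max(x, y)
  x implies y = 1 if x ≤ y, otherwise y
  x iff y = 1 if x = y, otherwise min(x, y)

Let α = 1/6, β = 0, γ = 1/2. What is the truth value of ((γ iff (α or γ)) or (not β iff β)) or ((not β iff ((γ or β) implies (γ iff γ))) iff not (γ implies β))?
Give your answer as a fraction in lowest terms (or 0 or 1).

α or γ = 1/6 or 1/2 = 1/2
γ iff (α or γ) = 1/2 iff 1/2 = 1
not β = not 0 = 1
not β iff β = 1 iff 0 = 0
(γ iff (α or γ)) or (not β iff β) = 1 or 0 = 1
not β = not 0 = 1
γ or β = 1/2 or 0 = 1/2
γ iff γ = 1/2 iff 1/2 = 1
(γ or β) implies (γ iff γ) = 1/2 implies 1 = 1
not β iff ((γ or β) implies (γ iff γ)) = 1 iff 1 = 1
γ implies β = 1/2 implies 0 = 0
not (γ implies β) = not 0 = 1
(not β iff ((γ or β) implies (γ iff γ))) iff not (γ implies β) = 1 iff 1 = 1
((γ iff (α or γ)) or (not β iff β)) or ((not β iff ((γ or β) implies (γ iff γ))) iff not (γ implies β)) = 1 or 1 = 1

1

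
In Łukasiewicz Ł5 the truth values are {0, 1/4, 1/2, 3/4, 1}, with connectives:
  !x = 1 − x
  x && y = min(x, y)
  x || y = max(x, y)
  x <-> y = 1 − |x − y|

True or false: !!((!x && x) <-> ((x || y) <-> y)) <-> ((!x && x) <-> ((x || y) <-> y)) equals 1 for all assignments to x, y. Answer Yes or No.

Yes

At x = 1/2, y = 1/4, for instance:
!x = !1/2 = 1/2
!x && x = 1/2 && 1/2 = 1/2
x || y = 1/2 || 1/4 = 1/2
(x || y) <-> y = 1/2 <-> 1/4 = 3/4
(!x && x) <-> ((x || y) <-> y) = 1/2 <-> 3/4 = 3/4
!((!x && x) <-> ((x || y) <-> y)) = !3/4 = 1/4
!!((!x && x) <-> ((x || y) <-> y)) = !1/4 = 3/4
!!((!x && x) <-> ((x || y) <-> y)) <-> ((!x && x) <-> ((x || y) <-> y)) = 3/4 <-> 3/4 = 1
and checking the remaining 24 assignments likewise gives ≥ 1 in every case.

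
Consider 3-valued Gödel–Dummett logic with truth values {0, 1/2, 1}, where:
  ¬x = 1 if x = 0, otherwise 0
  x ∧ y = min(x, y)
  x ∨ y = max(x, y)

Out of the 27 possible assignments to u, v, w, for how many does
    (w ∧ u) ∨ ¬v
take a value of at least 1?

11

value 1: 11 assignments (counts)
value 1/2: 6 assignments
value 0: 10 assignments
So 11 of the 27 assignments meet the threshold.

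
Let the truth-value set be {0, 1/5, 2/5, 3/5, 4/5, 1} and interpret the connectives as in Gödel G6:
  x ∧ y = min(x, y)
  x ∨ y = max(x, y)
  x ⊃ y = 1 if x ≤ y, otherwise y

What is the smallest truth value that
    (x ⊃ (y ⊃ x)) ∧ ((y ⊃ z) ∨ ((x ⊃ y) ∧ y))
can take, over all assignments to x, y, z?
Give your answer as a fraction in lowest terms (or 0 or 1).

Take x = 0, y = 1/5, z = 0:
y ⊃ x = 1/5 ⊃ 0 = 0
x ⊃ (y ⊃ x) = 0 ⊃ 0 = 1
y ⊃ z = 1/5 ⊃ 0 = 0
x ⊃ y = 0 ⊃ 1/5 = 1
(x ⊃ y) ∧ y = 1 ∧ 1/5 = 1/5
(y ⊃ z) ∨ ((x ⊃ y) ∧ y) = 0 ∨ 1/5 = 1/5
(x ⊃ (y ⊃ x)) ∧ ((y ⊃ z) ∨ ((x ⊃ y) ∧ y)) = 1 ∧ 1/5 = 1/5
No assignment yields a value below 1/5, so this is the minimum.

1/5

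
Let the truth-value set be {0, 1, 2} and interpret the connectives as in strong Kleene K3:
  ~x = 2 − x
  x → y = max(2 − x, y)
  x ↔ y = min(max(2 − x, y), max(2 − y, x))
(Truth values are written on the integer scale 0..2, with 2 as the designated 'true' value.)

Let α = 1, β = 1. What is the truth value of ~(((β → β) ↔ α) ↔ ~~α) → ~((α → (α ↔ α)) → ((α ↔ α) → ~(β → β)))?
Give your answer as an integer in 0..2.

β → β = 1 → 1 = 1
(β → β) ↔ α = 1 ↔ 1 = 1
~α = ~1 = 1
~~α = ~1 = 1
((β → β) ↔ α) ↔ ~~α = 1 ↔ 1 = 1
~(((β → β) ↔ α) ↔ ~~α) = ~1 = 1
α ↔ α = 1 ↔ 1 = 1
α → (α ↔ α) = 1 → 1 = 1
α ↔ α = 1 ↔ 1 = 1
β → β = 1 → 1 = 1
~(β → β) = ~1 = 1
(α ↔ α) → ~(β → β) = 1 → 1 = 1
(α → (α ↔ α)) → ((α ↔ α) → ~(β → β)) = 1 → 1 = 1
~((α → (α ↔ α)) → ((α ↔ α) → ~(β → β))) = ~1 = 1
~(((β → β) ↔ α) ↔ ~~α) → ~((α → (α ↔ α)) → ((α ↔ α) → ~(β → β))) = 1 → 1 = 1

1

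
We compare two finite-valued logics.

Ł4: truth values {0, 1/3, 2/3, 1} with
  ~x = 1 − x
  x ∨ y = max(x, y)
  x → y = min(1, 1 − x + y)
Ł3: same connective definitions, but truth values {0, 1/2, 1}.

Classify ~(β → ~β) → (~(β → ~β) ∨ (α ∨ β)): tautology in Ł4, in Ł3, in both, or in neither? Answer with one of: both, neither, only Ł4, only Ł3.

both

In Ł4: every assignment gives 1 — tautology.
In Ł3: every assignment gives 1 — tautology.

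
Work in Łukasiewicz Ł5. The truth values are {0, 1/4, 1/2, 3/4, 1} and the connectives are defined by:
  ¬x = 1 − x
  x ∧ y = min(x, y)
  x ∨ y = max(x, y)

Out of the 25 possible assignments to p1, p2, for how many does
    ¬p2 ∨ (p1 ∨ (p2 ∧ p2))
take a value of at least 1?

13

value 1: 13 assignments (counts)
value 3/4: 9 assignments
value 1/2: 3 assignments
So 13 of the 25 assignments meet the threshold.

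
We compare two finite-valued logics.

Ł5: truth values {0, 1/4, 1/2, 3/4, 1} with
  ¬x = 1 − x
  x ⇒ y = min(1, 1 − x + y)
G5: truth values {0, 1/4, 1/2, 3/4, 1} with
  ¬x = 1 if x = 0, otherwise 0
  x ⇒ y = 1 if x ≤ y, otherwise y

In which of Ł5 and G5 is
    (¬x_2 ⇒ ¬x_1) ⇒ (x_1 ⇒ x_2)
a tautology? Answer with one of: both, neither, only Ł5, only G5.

only Ł5

In Ł5: every assignment gives 1 — tautology.
In G5: at x_1 = 1/2, x_2 = 1/4 the value is 1/4 — not a tautology.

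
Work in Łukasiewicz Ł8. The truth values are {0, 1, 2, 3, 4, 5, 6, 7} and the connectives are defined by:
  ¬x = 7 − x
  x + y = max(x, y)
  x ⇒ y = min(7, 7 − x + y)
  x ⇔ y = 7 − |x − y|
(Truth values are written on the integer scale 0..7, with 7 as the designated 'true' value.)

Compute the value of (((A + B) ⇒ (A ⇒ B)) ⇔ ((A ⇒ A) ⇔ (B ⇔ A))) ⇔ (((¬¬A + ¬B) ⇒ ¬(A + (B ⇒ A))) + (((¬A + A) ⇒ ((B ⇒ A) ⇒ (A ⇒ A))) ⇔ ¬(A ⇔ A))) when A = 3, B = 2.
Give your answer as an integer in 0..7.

A + B = 3 + 2 = 3
A ⇒ B = 3 ⇒ 2 = 6
(A + B) ⇒ (A ⇒ B) = 3 ⇒ 6 = 7
A ⇒ A = 3 ⇒ 3 = 7
B ⇔ A = 2 ⇔ 3 = 6
(A ⇒ A) ⇔ (B ⇔ A) = 7 ⇔ 6 = 6
((A + B) ⇒ (A ⇒ B)) ⇔ ((A ⇒ A) ⇔ (B ⇔ A)) = 7 ⇔ 6 = 6
¬A = ¬3 = 4
¬¬A = ¬4 = 3
¬B = ¬2 = 5
¬¬A + ¬B = 3 + 5 = 5
B ⇒ A = 2 ⇒ 3 = 7
A + (B ⇒ A) = 3 + 7 = 7
¬(A + (B ⇒ A)) = ¬7 = 0
(¬¬A + ¬B) ⇒ ¬(A + (B ⇒ A)) = 5 ⇒ 0 = 2
¬A = ¬3 = 4
¬A + A = 4 + 3 = 4
B ⇒ A = 2 ⇒ 3 = 7
A ⇒ A = 3 ⇒ 3 = 7
(B ⇒ A) ⇒ (A ⇒ A) = 7 ⇒ 7 = 7
(¬A + A) ⇒ ((B ⇒ A) ⇒ (A ⇒ A)) = 4 ⇒ 7 = 7
A ⇔ A = 3 ⇔ 3 = 7
¬(A ⇔ A) = ¬7 = 0
((¬A + A) ⇒ ((B ⇒ A) ⇒ (A ⇒ A))) ⇔ ¬(A ⇔ A) = 7 ⇔ 0 = 0
((¬¬A + ¬B) ⇒ ¬(A + (B ⇒ A))) + (((¬A + A) ⇒ ((B ⇒ A) ⇒ (A ⇒ A))) ⇔ ¬(A ⇔ A)) = 2 + 0 = 2
(((A + B) ⇒ (A ⇒ B)) ⇔ ((A ⇒ A) ⇔ (B ⇔ A))) ⇔ (((¬¬A + ¬B) ⇒ ¬(A + (B ⇒ A))) + (((¬A + A) ⇒ ((B ⇒ A) ⇒ (A ⇒ A))) ⇔ ¬(A ⇔ A))) = 6 ⇔ 2 = 3

3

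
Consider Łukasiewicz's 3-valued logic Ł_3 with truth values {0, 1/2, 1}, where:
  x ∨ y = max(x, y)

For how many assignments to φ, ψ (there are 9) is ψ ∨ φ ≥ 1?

φ = 0, ψ = 0 ↦ 0  <
φ = 0, ψ = 1/2 ↦ 1/2  <
φ = 0, ψ = 1 ↦ 1  ≥
φ = 1/2, ψ = 0 ↦ 1/2  <
φ = 1/2, ψ = 1/2 ↦ 1/2  <
φ = 1/2, ψ = 1 ↦ 1  ≥
φ = 1, ψ = 0 ↦ 1  ≥
φ = 1, ψ = 1/2 ↦ 1  ≥
φ = 1, ψ = 1 ↦ 1  ≥
So 5 of the 9 assignments meet the threshold.

5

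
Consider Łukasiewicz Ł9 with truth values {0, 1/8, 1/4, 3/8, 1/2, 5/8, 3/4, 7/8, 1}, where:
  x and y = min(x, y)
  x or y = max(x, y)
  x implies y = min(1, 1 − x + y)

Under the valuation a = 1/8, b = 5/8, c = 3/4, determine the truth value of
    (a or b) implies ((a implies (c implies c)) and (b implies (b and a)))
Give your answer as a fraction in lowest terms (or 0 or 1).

7/8

a or b = 1/8 or 5/8 = 5/8
c implies c = 3/4 implies 3/4 = 1
a implies (c implies c) = 1/8 implies 1 = 1
b and a = 5/8 and 1/8 = 1/8
b implies (b and a) = 5/8 implies 1/8 = 1/2
(a implies (c implies c)) and (b implies (b and a)) = 1 and 1/2 = 1/2
(a or b) implies ((a implies (c implies c)) and (b implies (b and a))) = 5/8 implies 1/2 = 7/8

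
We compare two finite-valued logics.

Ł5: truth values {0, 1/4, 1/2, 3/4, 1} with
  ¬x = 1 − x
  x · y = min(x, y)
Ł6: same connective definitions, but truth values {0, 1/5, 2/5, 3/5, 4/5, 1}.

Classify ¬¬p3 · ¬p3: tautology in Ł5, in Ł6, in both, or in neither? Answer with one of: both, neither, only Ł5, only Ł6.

In Ł5: at p3 = 0 the value is 0 — not a tautology.
In Ł6: at p3 = 0 the value is 0 — not a tautology.

neither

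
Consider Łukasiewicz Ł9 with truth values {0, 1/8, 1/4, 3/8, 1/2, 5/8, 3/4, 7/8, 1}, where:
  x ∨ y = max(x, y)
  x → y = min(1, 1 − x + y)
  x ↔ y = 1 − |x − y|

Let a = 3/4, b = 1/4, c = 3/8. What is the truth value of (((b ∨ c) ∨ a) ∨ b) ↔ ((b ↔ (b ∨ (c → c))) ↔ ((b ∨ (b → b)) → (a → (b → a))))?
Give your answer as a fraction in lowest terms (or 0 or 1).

b ∨ c = 1/4 ∨ 3/8 = 3/8
(b ∨ c) ∨ a = 3/8 ∨ 3/4 = 3/4
((b ∨ c) ∨ a) ∨ b = 3/4 ∨ 1/4 = 3/4
c → c = 3/8 → 3/8 = 1
b ∨ (c → c) = 1/4 ∨ 1 = 1
b ↔ (b ∨ (c → c)) = 1/4 ↔ 1 = 1/4
b → b = 1/4 → 1/4 = 1
b ∨ (b → b) = 1/4 ∨ 1 = 1
b → a = 1/4 → 3/4 = 1
a → (b → a) = 3/4 → 1 = 1
(b ∨ (b → b)) → (a → (b → a)) = 1 → 1 = 1
(b ↔ (b ∨ (c → c))) ↔ ((b ∨ (b → b)) → (a → (b → a))) = 1/4 ↔ 1 = 1/4
(((b ∨ c) ∨ a) ∨ b) ↔ ((b ↔ (b ∨ (c → c))) ↔ ((b ∨ (b → b)) → (a → (b → a)))) = 3/4 ↔ 1/4 = 1/2

1/2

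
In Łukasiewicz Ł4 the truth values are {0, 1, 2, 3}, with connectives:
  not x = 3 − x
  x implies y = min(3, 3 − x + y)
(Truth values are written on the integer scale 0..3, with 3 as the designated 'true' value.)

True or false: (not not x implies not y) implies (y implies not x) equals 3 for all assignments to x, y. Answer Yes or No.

x = 0, y = 0 ↦ 3
x = 0, y = 1 ↦ 3
x = 0, y = 2 ↦ 3
x = 0, y = 3 ↦ 3
x = 1, y = 0 ↦ 3
x = 1, y = 1 ↦ 3
x = 1, y = 2 ↦ 3
x = 1, y = 3 ↦ 3
x = 2, y = 0 ↦ 3
x = 2, y = 1 ↦ 3
x = 2, y = 2 ↦ 3
x = 2, y = 3 ↦ 3
x = 3, y = 0 ↦ 3
x = 3, y = 1 ↦ 3
x = 3, y = 2 ↦ 3
x = 3, y = 3 ↦ 3
Every assignment gives a value ≥ 3.

Yes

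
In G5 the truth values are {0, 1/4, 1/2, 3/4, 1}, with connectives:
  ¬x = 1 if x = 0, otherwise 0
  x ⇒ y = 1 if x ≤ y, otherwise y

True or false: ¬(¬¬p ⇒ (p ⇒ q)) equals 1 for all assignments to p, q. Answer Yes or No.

Counterexample: take p = 0, q = 0.
¬p = ¬0 = 1
¬¬p = ¬1 = 0
p ⇒ q = 0 ⇒ 0 = 1
¬¬p ⇒ (p ⇒ q) = 0 ⇒ 1 = 1
¬(¬¬p ⇒ (p ⇒ q)) = ¬1 = 0
This gives 0 ≠ 1.

No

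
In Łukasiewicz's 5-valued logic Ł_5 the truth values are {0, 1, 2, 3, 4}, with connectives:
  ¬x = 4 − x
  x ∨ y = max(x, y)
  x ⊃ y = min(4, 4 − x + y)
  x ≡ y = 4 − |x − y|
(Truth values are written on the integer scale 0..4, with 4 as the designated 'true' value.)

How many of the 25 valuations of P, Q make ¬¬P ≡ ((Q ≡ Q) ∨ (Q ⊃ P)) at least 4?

value 4: 5 assignments (counts)
value 3: 5 assignments
value 2: 5 assignments
value 1: 5 assignments
value 0: 5 assignments
So 5 of the 25 assignments meet the threshold.

5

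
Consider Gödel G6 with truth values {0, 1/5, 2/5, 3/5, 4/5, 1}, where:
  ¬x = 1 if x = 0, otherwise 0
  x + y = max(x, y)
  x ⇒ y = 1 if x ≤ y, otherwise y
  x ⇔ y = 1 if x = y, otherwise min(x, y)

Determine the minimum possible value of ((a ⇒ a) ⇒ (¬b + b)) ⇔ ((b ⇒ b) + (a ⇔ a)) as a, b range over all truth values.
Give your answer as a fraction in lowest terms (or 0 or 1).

1/5

Take a = 0, b = 1/5:
a ⇒ a = 0 ⇒ 0 = 1
¬b = ¬1/5 = 0
¬b + b = 0 + 1/5 = 1/5
(a ⇒ a) ⇒ (¬b + b) = 1 ⇒ 1/5 = 1/5
b ⇒ b = 1/5 ⇒ 1/5 = 1
a ⇔ a = 0 ⇔ 0 = 1
(b ⇒ b) + (a ⇔ a) = 1 + 1 = 1
((a ⇒ a) ⇒ (¬b + b)) ⇔ ((b ⇒ b) + (a ⇔ a)) = 1/5 ⇔ 1 = 1/5
No assignment yields a value below 1/5, so this is the minimum.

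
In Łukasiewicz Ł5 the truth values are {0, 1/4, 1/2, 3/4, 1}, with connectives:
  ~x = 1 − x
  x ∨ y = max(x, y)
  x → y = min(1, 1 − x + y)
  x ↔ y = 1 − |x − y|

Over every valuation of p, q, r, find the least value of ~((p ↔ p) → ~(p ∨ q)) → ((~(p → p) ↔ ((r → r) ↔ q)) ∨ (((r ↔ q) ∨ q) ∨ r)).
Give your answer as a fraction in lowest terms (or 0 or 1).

Take p = 1, q = 1/2, r = 0:
p ↔ p = 1 ↔ 1 = 1
p ∨ q = 1 ∨ 1/2 = 1
~(p ∨ q) = ~1 = 0
(p ↔ p) → ~(p ∨ q) = 1 → 0 = 0
~((p ↔ p) → ~(p ∨ q)) = ~0 = 1
p → p = 1 → 1 = 1
~(p → p) = ~1 = 0
r → r = 0 → 0 = 1
(r → r) ↔ q = 1 ↔ 1/2 = 1/2
~(p → p) ↔ ((r → r) ↔ q) = 0 ↔ 1/2 = 1/2
r ↔ q = 0 ↔ 1/2 = 1/2
(r ↔ q) ∨ q = 1/2 ∨ 1/2 = 1/2
((r ↔ q) ∨ q) ∨ r = 1/2 ∨ 0 = 1/2
(~(p → p) ↔ ((r → r) ↔ q)) ∨ (((r ↔ q) ∨ q) ∨ r) = 1/2 ∨ 1/2 = 1/2
~((p ↔ p) → ~(p ∨ q)) → ((~(p → p) ↔ ((r → r) ↔ q)) ∨ (((r ↔ q) ∨ q) ∨ r)) = 1 → 1/2 = 1/2
No assignment yields a value below 1/2, so this is the minimum.

1/2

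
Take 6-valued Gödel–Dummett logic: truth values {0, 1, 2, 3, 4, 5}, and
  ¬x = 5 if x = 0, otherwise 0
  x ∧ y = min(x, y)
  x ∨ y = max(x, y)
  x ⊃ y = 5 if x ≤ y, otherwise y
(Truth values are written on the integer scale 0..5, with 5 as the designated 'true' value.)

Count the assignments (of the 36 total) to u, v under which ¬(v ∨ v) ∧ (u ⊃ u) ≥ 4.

6

value 5: 6 assignments (counts)
value 0: 30 assignments
So 6 of the 36 assignments meet the threshold.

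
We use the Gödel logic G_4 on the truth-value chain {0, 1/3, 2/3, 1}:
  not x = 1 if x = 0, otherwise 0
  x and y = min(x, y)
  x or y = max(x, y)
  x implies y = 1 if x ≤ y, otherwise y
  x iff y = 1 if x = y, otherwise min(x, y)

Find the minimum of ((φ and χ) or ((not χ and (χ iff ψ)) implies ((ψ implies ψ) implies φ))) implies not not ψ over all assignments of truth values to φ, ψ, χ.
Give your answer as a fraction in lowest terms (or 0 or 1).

0

Take φ = 0, ψ = 0, χ = 1/3:
φ and χ = 0 and 1/3 = 0
not χ = not 1/3 = 0
χ iff ψ = 1/3 iff 0 = 0
not χ and (χ iff ψ) = 0 and 0 = 0
ψ implies ψ = 0 implies 0 = 1
(ψ implies ψ) implies φ = 1 implies 0 = 0
(not χ and (χ iff ψ)) implies ((ψ implies ψ) implies φ) = 0 implies 0 = 1
(φ and χ) or ((not χ and (χ iff ψ)) implies ((ψ implies ψ) implies φ)) = 0 or 1 = 1
not ψ = not 0 = 1
not not ψ = not 1 = 0
((φ and χ) or ((not χ and (χ iff ψ)) implies ((ψ implies ψ) implies φ))) implies not not ψ = 1 implies 0 = 0
No assignment yields a value below 0, so this is the minimum.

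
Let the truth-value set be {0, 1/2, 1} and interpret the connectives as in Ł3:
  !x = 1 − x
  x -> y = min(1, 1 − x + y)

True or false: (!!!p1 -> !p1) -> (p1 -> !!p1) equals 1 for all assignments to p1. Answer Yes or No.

Yes

p1 = 0 ↦ 1
p1 = 1/2 ↦ 1
p1 = 1 ↦ 1
Every assignment gives a value ≥ 1.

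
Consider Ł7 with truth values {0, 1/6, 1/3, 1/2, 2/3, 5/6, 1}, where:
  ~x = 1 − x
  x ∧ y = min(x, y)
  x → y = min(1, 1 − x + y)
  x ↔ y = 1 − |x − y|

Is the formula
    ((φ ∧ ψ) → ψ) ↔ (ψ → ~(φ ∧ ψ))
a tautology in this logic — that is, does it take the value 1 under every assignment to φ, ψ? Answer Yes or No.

No

Counterexample: take φ = 1/6, ψ = 1.
φ ∧ ψ = 1/6 ∧ 1 = 1/6
(φ ∧ ψ) → ψ = 1/6 → 1 = 1
φ ∧ ψ = 1/6 ∧ 1 = 1/6
~(φ ∧ ψ) = ~1/6 = 5/6
ψ → ~(φ ∧ ψ) = 1 → 5/6 = 5/6
((φ ∧ ψ) → ψ) ↔ (ψ → ~(φ ∧ ψ)) = 1 ↔ 5/6 = 5/6
This gives 5/6 ≠ 1.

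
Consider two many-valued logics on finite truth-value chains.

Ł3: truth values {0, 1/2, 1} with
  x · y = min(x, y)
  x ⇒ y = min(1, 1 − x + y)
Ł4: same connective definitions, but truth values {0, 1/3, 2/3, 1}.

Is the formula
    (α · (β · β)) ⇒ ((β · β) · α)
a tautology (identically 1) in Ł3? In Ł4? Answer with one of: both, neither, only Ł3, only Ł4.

In Ł3: every assignment gives 1 — tautology.
In Ł4: every assignment gives 1 — tautology.

both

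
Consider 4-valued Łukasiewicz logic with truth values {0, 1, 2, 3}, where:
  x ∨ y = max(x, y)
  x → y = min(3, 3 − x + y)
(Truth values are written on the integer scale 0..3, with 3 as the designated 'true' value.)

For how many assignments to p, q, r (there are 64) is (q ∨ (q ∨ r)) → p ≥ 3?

30

value 3: 30 assignments (counts)
value 2: 15 assignments
value 1: 12 assignments
value 0: 7 assignments
So 30 of the 64 assignments meet the threshold.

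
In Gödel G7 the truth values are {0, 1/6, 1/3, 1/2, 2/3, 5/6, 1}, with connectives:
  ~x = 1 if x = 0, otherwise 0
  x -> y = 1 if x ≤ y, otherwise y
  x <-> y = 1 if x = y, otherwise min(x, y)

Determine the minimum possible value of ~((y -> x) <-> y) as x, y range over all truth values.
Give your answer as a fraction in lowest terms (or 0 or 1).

Take x = 1/6, y = 1/6:
y -> x = 1/6 -> 1/6 = 1
(y -> x) <-> y = 1 <-> 1/6 = 1/6
~((y -> x) <-> y) = ~1/6 = 0
No assignment yields a value below 0, so this is the minimum.

0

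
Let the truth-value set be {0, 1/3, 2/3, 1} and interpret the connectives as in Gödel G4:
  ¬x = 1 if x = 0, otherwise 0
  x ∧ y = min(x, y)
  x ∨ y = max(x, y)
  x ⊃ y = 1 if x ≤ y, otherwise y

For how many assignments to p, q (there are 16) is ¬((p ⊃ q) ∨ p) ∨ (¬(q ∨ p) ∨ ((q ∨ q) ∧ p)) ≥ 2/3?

p = 0, q = 0 ↦ 1  ≥
p = 0, q = 1/3 ↦ 0  <
p = 0, q = 2/3 ↦ 0  <
p = 0, q = 1 ↦ 0  <
p = 1/3, q = 0 ↦ 0  <
p = 1/3, q = 1/3 ↦ 1/3  <
p = 1/3, q = 2/3 ↦ 1/3  <
p = 1/3, q = 1 ↦ 1/3  <
p = 2/3, q = 0 ↦ 0  <
p = 2/3, q = 1/3 ↦ 1/3  <
p = 2/3, q = 2/3 ↦ 2/3  ≥
p = 2/3, q = 1 ↦ 2/3  ≥
p = 1, q = 0 ↦ 0  <
p = 1, q = 1/3 ↦ 1/3  <
p = 1, q = 2/3 ↦ 2/3  ≥
p = 1, q = 1 ↦ 1  ≥
So 5 of the 16 assignments meet the threshold.

5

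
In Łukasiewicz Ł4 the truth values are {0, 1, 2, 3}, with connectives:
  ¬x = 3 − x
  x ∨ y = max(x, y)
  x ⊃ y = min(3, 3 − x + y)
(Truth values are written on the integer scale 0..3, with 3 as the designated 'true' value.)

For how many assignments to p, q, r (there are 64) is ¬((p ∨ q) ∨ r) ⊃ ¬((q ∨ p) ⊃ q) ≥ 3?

value 3: 44 assignments (counts)
value 2: 14 assignments
value 1: 5 assignments
value 0: 1 assignment
So 44 of the 64 assignments meet the threshold.

44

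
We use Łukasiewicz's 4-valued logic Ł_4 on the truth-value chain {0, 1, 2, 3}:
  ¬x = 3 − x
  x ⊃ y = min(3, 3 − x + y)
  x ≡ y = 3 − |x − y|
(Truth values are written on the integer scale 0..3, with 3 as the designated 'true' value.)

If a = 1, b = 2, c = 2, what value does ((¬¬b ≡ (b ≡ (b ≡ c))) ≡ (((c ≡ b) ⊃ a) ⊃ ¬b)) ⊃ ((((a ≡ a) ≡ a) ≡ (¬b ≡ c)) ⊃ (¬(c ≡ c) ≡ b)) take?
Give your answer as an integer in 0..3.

¬b = ¬2 = 1
¬¬b = ¬1 = 2
b ≡ c = 2 ≡ 2 = 3
b ≡ (b ≡ c) = 2 ≡ 3 = 2
¬¬b ≡ (b ≡ (b ≡ c)) = 2 ≡ 2 = 3
c ≡ b = 2 ≡ 2 = 3
(c ≡ b) ⊃ a = 3 ⊃ 1 = 1
¬b = ¬2 = 1
((c ≡ b) ⊃ a) ⊃ ¬b = 1 ⊃ 1 = 3
(¬¬b ≡ (b ≡ (b ≡ c))) ≡ (((c ≡ b) ⊃ a) ⊃ ¬b) = 3 ≡ 3 = 3
a ≡ a = 1 ≡ 1 = 3
(a ≡ a) ≡ a = 3 ≡ 1 = 1
¬b = ¬2 = 1
¬b ≡ c = 1 ≡ 2 = 2
((a ≡ a) ≡ a) ≡ (¬b ≡ c) = 1 ≡ 2 = 2
c ≡ c = 2 ≡ 2 = 3
¬(c ≡ c) = ¬3 = 0
¬(c ≡ c) ≡ b = 0 ≡ 2 = 1
(((a ≡ a) ≡ a) ≡ (¬b ≡ c)) ⊃ (¬(c ≡ c) ≡ b) = 2 ⊃ 1 = 2
((¬¬b ≡ (b ≡ (b ≡ c))) ≡ (((c ≡ b) ⊃ a) ⊃ ¬b)) ⊃ ((((a ≡ a) ≡ a) ≡ (¬b ≡ c)) ⊃ (¬(c ≡ c) ≡ b)) = 3 ⊃ 2 = 2

2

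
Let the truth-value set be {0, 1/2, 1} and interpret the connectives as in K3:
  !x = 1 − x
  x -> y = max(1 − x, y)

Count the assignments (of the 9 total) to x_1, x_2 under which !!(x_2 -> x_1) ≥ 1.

x_1 = 0, x_2 = 0 ↦ 1  ≥
x_1 = 0, x_2 = 1/2 ↦ 1/2  <
x_1 = 0, x_2 = 1 ↦ 0  <
x_1 = 1/2, x_2 = 0 ↦ 1  ≥
x_1 = 1/2, x_2 = 1/2 ↦ 1/2  <
x_1 = 1/2, x_2 = 1 ↦ 1/2  <
x_1 = 1, x_2 = 0 ↦ 1  ≥
x_1 = 1, x_2 = 1/2 ↦ 1  ≥
x_1 = 1, x_2 = 1 ↦ 1  ≥
So 5 of the 9 assignments meet the threshold.

5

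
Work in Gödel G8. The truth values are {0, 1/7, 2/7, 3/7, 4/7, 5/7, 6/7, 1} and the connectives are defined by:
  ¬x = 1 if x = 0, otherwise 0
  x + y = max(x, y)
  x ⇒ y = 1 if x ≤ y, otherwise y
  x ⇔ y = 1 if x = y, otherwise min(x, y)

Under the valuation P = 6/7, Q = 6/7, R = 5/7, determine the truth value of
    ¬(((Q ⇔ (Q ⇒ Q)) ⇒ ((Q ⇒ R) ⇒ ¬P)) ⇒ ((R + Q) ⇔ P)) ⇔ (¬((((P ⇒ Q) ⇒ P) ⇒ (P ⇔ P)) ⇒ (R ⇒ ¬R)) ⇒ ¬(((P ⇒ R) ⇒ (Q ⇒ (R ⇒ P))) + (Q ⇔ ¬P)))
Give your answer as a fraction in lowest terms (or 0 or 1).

1

Q ⇒ Q = 6/7 ⇒ 6/7 = 1
Q ⇔ (Q ⇒ Q) = 6/7 ⇔ 1 = 6/7
Q ⇒ R = 6/7 ⇒ 5/7 = 5/7
¬P = ¬6/7 = 0
(Q ⇒ R) ⇒ ¬P = 5/7 ⇒ 0 = 0
(Q ⇔ (Q ⇒ Q)) ⇒ ((Q ⇒ R) ⇒ ¬P) = 6/7 ⇒ 0 = 0
R + Q = 5/7 + 6/7 = 6/7
(R + Q) ⇔ P = 6/7 ⇔ 6/7 = 1
((Q ⇔ (Q ⇒ Q)) ⇒ ((Q ⇒ R) ⇒ ¬P)) ⇒ ((R + Q) ⇔ P) = 0 ⇒ 1 = 1
¬(((Q ⇔ (Q ⇒ Q)) ⇒ ((Q ⇒ R) ⇒ ¬P)) ⇒ ((R + Q) ⇔ P)) = ¬1 = 0
P ⇒ Q = 6/7 ⇒ 6/7 = 1
(P ⇒ Q) ⇒ P = 1 ⇒ 6/7 = 6/7
P ⇔ P = 6/7 ⇔ 6/7 = 1
((P ⇒ Q) ⇒ P) ⇒ (P ⇔ P) = 6/7 ⇒ 1 = 1
¬R = ¬5/7 = 0
R ⇒ ¬R = 5/7 ⇒ 0 = 0
(((P ⇒ Q) ⇒ P) ⇒ (P ⇔ P)) ⇒ (R ⇒ ¬R) = 1 ⇒ 0 = 0
¬((((P ⇒ Q) ⇒ P) ⇒ (P ⇔ P)) ⇒ (R ⇒ ¬R)) = ¬0 = 1
P ⇒ R = 6/7 ⇒ 5/7 = 5/7
R ⇒ P = 5/7 ⇒ 6/7 = 1
Q ⇒ (R ⇒ P) = 6/7 ⇒ 1 = 1
(P ⇒ R) ⇒ (Q ⇒ (R ⇒ P)) = 5/7 ⇒ 1 = 1
¬P = ¬6/7 = 0
Q ⇔ ¬P = 6/7 ⇔ 0 = 0
((P ⇒ R) ⇒ (Q ⇒ (R ⇒ P))) + (Q ⇔ ¬P) = 1 + 0 = 1
¬(((P ⇒ R) ⇒ (Q ⇒ (R ⇒ P))) + (Q ⇔ ¬P)) = ¬1 = 0
¬((((P ⇒ Q) ⇒ P) ⇒ (P ⇔ P)) ⇒ (R ⇒ ¬R)) ⇒ ¬(((P ⇒ R) ⇒ (Q ⇒ (R ⇒ P))) + (Q ⇔ ¬P)) = 1 ⇒ 0 = 0
¬(((Q ⇔ (Q ⇒ Q)) ⇒ ((Q ⇒ R) ⇒ ¬P)) ⇒ ((R + Q) ⇔ P)) ⇔ (¬((((P ⇒ Q) ⇒ P) ⇒ (P ⇔ P)) ⇒ (R ⇒ ¬R)) ⇒ ¬(((P ⇒ R) ⇒ (Q ⇒ (R ⇒ P))) + (Q ⇔ ¬P))) = 0 ⇔ 0 = 1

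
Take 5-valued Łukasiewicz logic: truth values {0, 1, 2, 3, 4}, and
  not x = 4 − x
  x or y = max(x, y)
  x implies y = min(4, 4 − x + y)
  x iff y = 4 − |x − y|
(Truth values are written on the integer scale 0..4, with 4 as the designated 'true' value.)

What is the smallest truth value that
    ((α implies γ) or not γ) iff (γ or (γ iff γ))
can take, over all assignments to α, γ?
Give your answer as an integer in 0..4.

2

Take α = 4, γ = 2:
α implies γ = 4 implies 2 = 2
not γ = not 2 = 2
(α implies γ) or not γ = 2 or 2 = 2
γ iff γ = 2 iff 2 = 4
γ or (γ iff γ) = 2 or 4 = 4
((α implies γ) or not γ) iff (γ or (γ iff γ)) = 2 iff 4 = 2
No assignment yields a value below 2, so this is the minimum.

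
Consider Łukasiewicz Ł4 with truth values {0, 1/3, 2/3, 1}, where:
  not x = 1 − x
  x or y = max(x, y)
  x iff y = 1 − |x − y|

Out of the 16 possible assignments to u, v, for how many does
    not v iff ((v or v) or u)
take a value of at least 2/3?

9

u = 0, v = 0 ↦ 0  <
u = 0, v = 1/3 ↦ 2/3  ≥
u = 0, v = 2/3 ↦ 2/3  ≥
u = 0, v = 1 ↦ 0  <
u = 1/3, v = 0 ↦ 1/3  <
u = 1/3, v = 1/3 ↦ 2/3  ≥
u = 1/3, v = 2/3 ↦ 2/3  ≥
u = 1/3, v = 1 ↦ 0  <
u = 2/3, v = 0 ↦ 2/3  ≥
u = 2/3, v = 1/3 ↦ 1  ≥
u = 2/3, v = 2/3 ↦ 2/3  ≥
u = 2/3, v = 1 ↦ 0  <
u = 1, v = 0 ↦ 1  ≥
u = 1, v = 1/3 ↦ 2/3  ≥
u = 1, v = 2/3 ↦ 1/3  <
u = 1, v = 1 ↦ 0  <
So 9 of the 16 assignments meet the threshold.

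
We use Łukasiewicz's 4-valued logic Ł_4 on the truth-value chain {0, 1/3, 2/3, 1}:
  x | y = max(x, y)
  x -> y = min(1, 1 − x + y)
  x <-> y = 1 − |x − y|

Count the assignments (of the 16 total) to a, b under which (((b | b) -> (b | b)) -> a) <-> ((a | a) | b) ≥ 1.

a = 0, b = 0 ↦ 1  ≥
a = 0, b = 1/3 ↦ 2/3  <
a = 0, b = 2/3 ↦ 1/3  <
a = 0, b = 1 ↦ 0  <
a = 1/3, b = 0 ↦ 1  ≥
a = 1/3, b = 1/3 ↦ 1  ≥
a = 1/3, b = 2/3 ↦ 2/3  <
a = 1/3, b = 1 ↦ 1/3  <
a = 2/3, b = 0 ↦ 1  ≥
a = 2/3, b = 1/3 ↦ 1  ≥
a = 2/3, b = 2/3 ↦ 1  ≥
a = 2/3, b = 1 ↦ 2/3  <
a = 1, b = 0 ↦ 1  ≥
a = 1, b = 1/3 ↦ 1  ≥
a = 1, b = 2/3 ↦ 1  ≥
a = 1, b = 1 ↦ 1  ≥
So 10 of the 16 assignments meet the threshold.

10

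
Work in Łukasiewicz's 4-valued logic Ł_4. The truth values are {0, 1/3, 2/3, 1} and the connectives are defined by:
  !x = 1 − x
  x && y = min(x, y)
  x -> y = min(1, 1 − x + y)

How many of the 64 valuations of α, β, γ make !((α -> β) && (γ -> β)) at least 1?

7

value 1: 7 assignments (counts)
value 2/3: 12 assignments
value 1/3: 15 assignments
value 0: 30 assignments
So 7 of the 64 assignments meet the threshold.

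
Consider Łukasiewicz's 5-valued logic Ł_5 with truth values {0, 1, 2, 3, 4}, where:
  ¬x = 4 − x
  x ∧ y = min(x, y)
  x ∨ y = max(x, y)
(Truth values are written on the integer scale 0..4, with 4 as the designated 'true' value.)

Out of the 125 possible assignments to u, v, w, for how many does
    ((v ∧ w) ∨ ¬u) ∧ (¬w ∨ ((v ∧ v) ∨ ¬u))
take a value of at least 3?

value 4: 29 assignments (counts)
value 3: 33 assignments (counts)
value 2: 31 assignments
value 1: 23 assignments
value 0: 9 assignments
So 62 of the 125 assignments meet the threshold.

62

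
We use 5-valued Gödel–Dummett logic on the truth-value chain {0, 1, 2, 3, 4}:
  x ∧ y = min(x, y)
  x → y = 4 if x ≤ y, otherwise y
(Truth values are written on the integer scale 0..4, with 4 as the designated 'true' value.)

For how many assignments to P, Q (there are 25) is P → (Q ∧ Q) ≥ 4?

15

value 4: 15 assignments (counts)
value 3: 1 assignment
value 2: 2 assignments
value 1: 3 assignments
value 0: 4 assignments
So 15 of the 25 assignments meet the threshold.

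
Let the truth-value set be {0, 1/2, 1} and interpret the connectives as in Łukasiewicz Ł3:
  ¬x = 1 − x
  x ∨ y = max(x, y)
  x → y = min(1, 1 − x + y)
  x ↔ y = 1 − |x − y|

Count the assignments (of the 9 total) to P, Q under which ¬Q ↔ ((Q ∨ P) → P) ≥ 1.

P = 0, Q = 0 ↦ 1  ≥
P = 0, Q = 1/2 ↦ 1  ≥
P = 0, Q = 1 ↦ 1  ≥
P = 1/2, Q = 0 ↦ 1  ≥
P = 1/2, Q = 1/2 ↦ 1/2  <
P = 1/2, Q = 1 ↦ 1/2  <
P = 1, Q = 0 ↦ 1  ≥
P = 1, Q = 1/2 ↦ 1/2  <
P = 1, Q = 1 ↦ 0  <
So 5 of the 9 assignments meet the threshold.

5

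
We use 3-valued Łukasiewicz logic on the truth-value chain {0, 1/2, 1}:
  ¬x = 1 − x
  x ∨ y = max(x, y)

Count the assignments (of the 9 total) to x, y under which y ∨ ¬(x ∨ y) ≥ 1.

4

x = 0, y = 0 ↦ 1  ≥
x = 0, y = 1/2 ↦ 1/2  <
x = 0, y = 1 ↦ 1  ≥
x = 1/2, y = 0 ↦ 1/2  <
x = 1/2, y = 1/2 ↦ 1/2  <
x = 1/2, y = 1 ↦ 1  ≥
x = 1, y = 0 ↦ 0  <
x = 1, y = 1/2 ↦ 1/2  <
x = 1, y = 1 ↦ 1  ≥
So 4 of the 9 assignments meet the threshold.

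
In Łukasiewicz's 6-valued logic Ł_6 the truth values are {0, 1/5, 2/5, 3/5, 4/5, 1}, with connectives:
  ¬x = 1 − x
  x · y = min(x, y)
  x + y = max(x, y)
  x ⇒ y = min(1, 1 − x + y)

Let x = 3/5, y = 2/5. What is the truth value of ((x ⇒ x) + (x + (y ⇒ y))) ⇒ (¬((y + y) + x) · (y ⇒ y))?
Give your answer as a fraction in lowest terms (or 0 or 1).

x ⇒ x = 3/5 ⇒ 3/5 = 1
y ⇒ y = 2/5 ⇒ 2/5 = 1
x + (y ⇒ y) = 3/5 + 1 = 1
(x ⇒ x) + (x + (y ⇒ y)) = 1 + 1 = 1
y + y = 2/5 + 2/5 = 2/5
(y + y) + x = 2/5 + 3/5 = 3/5
¬((y + y) + x) = ¬3/5 = 2/5
y ⇒ y = 2/5 ⇒ 2/5 = 1
¬((y + y) + x) · (y ⇒ y) = 2/5 · 1 = 2/5
((x ⇒ x) + (x + (y ⇒ y))) ⇒ (¬((y + y) + x) · (y ⇒ y)) = 1 ⇒ 2/5 = 2/5

2/5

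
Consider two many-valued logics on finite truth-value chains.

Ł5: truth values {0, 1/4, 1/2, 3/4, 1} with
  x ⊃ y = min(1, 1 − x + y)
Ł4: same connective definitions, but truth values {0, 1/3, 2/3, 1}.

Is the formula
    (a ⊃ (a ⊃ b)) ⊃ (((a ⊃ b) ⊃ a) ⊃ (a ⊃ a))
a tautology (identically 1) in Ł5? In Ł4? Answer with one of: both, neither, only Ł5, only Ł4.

both

In Ł5: every assignment gives 1 — tautology.
In Ł4: every assignment gives 1 — tautology.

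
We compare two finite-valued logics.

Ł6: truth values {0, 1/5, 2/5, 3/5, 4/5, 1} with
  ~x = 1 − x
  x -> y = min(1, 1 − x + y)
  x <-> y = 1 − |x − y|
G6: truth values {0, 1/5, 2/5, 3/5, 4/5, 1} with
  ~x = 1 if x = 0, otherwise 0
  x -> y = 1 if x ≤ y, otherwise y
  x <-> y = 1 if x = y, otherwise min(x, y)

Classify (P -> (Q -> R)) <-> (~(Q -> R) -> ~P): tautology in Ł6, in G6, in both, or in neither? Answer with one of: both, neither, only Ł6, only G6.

In Ł6: every assignment gives 1 — tautology.
In G6: at P = 2/5, Q = 2/5, R = 1/5 the value is 1/5 — not a tautology.

only Ł6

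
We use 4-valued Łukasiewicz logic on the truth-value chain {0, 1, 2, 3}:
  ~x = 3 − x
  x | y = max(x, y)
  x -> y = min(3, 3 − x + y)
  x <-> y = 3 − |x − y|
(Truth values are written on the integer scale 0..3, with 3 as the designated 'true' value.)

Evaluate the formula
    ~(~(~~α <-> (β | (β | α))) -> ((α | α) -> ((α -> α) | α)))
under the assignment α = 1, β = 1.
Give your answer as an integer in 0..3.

~α = ~1 = 2
~~α = ~2 = 1
β | α = 1 | 1 = 1
β | (β | α) = 1 | 1 = 1
~~α <-> (β | (β | α)) = 1 <-> 1 = 3
~(~~α <-> (β | (β | α))) = ~3 = 0
α | α = 1 | 1 = 1
α -> α = 1 -> 1 = 3
(α -> α) | α = 3 | 1 = 3
(α | α) -> ((α -> α) | α) = 1 -> 3 = 3
~(~~α <-> (β | (β | α))) -> ((α | α) -> ((α -> α) | α)) = 0 -> 3 = 3
~(~(~~α <-> (β | (β | α))) -> ((α | α) -> ((α -> α) | α))) = ~3 = 0

0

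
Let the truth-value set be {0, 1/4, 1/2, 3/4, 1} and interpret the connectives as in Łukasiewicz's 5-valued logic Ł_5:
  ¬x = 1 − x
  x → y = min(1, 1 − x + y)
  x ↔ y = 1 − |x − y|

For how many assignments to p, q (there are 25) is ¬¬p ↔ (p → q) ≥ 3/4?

value 1: 3 assignments (counts)
value 3/4: 5 assignments (counts)
value 1/2: 6 assignments
value 1/4: 5 assignments
value 0: 6 assignments
So 8 of the 25 assignments meet the threshold.

8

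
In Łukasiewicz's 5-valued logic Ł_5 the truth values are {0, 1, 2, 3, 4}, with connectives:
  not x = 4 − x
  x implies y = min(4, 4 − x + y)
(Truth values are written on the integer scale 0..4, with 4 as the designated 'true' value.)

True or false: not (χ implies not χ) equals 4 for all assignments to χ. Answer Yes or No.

No

Counterexample: take χ = 0.
not χ = not 0 = 4
χ implies not χ = 0 implies 4 = 4
not (χ implies not χ) = not 4 = 0
This gives 0 ≠ 4.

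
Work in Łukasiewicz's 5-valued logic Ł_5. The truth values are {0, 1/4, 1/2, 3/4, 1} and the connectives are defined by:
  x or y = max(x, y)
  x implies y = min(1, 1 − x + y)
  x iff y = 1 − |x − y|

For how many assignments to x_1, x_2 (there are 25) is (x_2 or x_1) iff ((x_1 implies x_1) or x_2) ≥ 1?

value 1: 9 assignments (counts)
value 3/4: 7 assignments
value 1/2: 5 assignments
value 1/4: 3 assignments
value 0: 1 assignment
So 9 of the 25 assignments meet the threshold.

9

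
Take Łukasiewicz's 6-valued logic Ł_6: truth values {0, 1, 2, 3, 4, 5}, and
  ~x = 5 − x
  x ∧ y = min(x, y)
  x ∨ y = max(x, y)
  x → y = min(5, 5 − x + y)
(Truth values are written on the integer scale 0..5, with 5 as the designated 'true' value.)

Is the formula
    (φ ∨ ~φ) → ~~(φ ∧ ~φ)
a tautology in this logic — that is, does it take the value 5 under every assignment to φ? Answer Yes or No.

No

Counterexample: take φ = 0.
~φ = ~0 = 5
φ ∨ ~φ = 0 ∨ 5 = 5
~φ = ~0 = 5
φ ∧ ~φ = 0 ∧ 5 = 0
~(φ ∧ ~φ) = ~0 = 5
~~(φ ∧ ~φ) = ~5 = 0
(φ ∨ ~φ) → ~~(φ ∧ ~φ) = 5 → 0 = 0
This gives 0 ≠ 5.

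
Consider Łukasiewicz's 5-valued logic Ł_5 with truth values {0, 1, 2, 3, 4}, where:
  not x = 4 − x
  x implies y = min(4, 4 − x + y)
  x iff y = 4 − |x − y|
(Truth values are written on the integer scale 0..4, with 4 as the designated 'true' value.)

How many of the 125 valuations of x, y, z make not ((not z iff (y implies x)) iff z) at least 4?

value 4: 30 assignments (counts)
value 3: 12 assignments
value 2: 42 assignments
value 1: 18 assignments
value 0: 23 assignments
So 30 of the 125 assignments meet the threshold.

30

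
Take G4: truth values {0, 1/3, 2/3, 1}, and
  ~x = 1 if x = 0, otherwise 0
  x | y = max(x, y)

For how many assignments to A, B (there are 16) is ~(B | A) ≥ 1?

A = 0, B = 0 ↦ 1  ≥
A = 0, B = 1/3 ↦ 0  <
A = 0, B = 2/3 ↦ 0  <
A = 0, B = 1 ↦ 0  <
A = 1/3, B = 0 ↦ 0  <
A = 1/3, B = 1/3 ↦ 0  <
A = 1/3, B = 2/3 ↦ 0  <
A = 1/3, B = 1 ↦ 0  <
A = 2/3, B = 0 ↦ 0  <
A = 2/3, B = 1/3 ↦ 0  <
A = 2/3, B = 2/3 ↦ 0  <
A = 2/3, B = 1 ↦ 0  <
A = 1, B = 0 ↦ 0  <
A = 1, B = 1/3 ↦ 0  <
A = 1, B = 2/3 ↦ 0  <
A = 1, B = 1 ↦ 0  <
So 1 of the 16 assignments meets the threshold.

1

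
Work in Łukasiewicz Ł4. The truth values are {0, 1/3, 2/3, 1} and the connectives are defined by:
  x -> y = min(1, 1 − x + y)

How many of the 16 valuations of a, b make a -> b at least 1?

a = 0, b = 0 ↦ 1  ≥
a = 0, b = 1/3 ↦ 1  ≥
a = 0, b = 2/3 ↦ 1  ≥
a = 0, b = 1 ↦ 1  ≥
a = 1/3, b = 0 ↦ 2/3  <
a = 1/3, b = 1/3 ↦ 1  ≥
a = 1/3, b = 2/3 ↦ 1  ≥
a = 1/3, b = 1 ↦ 1  ≥
a = 2/3, b = 0 ↦ 1/3  <
a = 2/3, b = 1/3 ↦ 2/3  <
a = 2/3, b = 2/3 ↦ 1  ≥
a = 2/3, b = 1 ↦ 1  ≥
a = 1, b = 0 ↦ 0  <
a = 1, b = 1/3 ↦ 1/3  <
a = 1, b = 2/3 ↦ 2/3  <
a = 1, b = 1 ↦ 1  ≥
So 10 of the 16 assignments meet the threshold.

10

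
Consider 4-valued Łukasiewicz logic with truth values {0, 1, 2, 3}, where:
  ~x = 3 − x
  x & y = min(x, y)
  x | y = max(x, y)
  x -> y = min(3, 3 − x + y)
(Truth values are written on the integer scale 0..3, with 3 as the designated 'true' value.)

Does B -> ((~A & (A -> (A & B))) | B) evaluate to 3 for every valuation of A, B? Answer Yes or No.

Yes

A = 0, B = 0 ↦ 3
A = 0, B = 1 ↦ 3
A = 0, B = 2 ↦ 3
A = 0, B = 3 ↦ 3
A = 1, B = 0 ↦ 3
A = 1, B = 1 ↦ 3
A = 1, B = 2 ↦ 3
A = 1, B = 3 ↦ 3
A = 2, B = 0 ↦ 3
A = 2, B = 1 ↦ 3
A = 2, B = 2 ↦ 3
A = 2, B = 3 ↦ 3
A = 3, B = 0 ↦ 3
A = 3, B = 1 ↦ 3
A = 3, B = 2 ↦ 3
A = 3, B = 3 ↦ 3
Every assignment gives a value ≥ 3.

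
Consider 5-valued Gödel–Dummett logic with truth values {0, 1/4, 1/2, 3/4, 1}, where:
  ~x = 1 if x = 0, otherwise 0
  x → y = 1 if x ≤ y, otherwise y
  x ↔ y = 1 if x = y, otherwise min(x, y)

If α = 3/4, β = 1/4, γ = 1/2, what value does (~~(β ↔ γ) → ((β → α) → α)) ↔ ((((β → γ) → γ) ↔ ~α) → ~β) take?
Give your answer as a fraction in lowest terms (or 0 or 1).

β ↔ γ = 1/4 ↔ 1/2 = 1/4
~(β ↔ γ) = ~1/4 = 0
~~(β ↔ γ) = ~0 = 1
β → α = 1/4 → 3/4 = 1
(β → α) → α = 1 → 3/4 = 3/4
~~(β ↔ γ) → ((β → α) → α) = 1 → 3/4 = 3/4
β → γ = 1/4 → 1/2 = 1
(β → γ) → γ = 1 → 1/2 = 1/2
~α = ~3/4 = 0
((β → γ) → γ) ↔ ~α = 1/2 ↔ 0 = 0
~β = ~1/4 = 0
(((β → γ) → γ) ↔ ~α) → ~β = 0 → 0 = 1
(~~(β ↔ γ) → ((β → α) → α)) ↔ ((((β → γ) → γ) ↔ ~α) → ~β) = 3/4 ↔ 1 = 3/4

3/4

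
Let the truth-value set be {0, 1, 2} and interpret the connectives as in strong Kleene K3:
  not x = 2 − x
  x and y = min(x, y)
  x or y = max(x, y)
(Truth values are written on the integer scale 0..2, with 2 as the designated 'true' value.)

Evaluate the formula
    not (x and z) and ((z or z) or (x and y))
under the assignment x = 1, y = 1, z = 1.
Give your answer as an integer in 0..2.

1

x and z = 1 and 1 = 1
not (x and z) = not 1 = 1
z or z = 1 or 1 = 1
x and y = 1 and 1 = 1
(z or z) or (x and y) = 1 or 1 = 1
not (x and z) and ((z or z) or (x and y)) = 1 and 1 = 1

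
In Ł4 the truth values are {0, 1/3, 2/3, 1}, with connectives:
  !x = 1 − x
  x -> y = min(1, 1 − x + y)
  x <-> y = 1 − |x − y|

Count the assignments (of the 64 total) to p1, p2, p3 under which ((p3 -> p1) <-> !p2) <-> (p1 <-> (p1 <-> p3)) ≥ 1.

18

value 1: 18 assignments (counts)
value 2/3: 27 assignments
value 1/3: 14 assignments
value 0: 5 assignments
So 18 of the 64 assignments meet the threshold.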